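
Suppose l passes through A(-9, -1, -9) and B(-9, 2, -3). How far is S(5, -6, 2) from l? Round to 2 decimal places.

A direction vector for l is B − A = (0, 3, 6).
Taking (-9, -1, -9) on l with direction v = (0, 3, 6): w = S − (-9, -1, -9) = (14, -5, 11), and w × v = (-63, -84, 42).
Distance = |w × v| / |v| = √12789 / √45 ≈ 16.86.

16.86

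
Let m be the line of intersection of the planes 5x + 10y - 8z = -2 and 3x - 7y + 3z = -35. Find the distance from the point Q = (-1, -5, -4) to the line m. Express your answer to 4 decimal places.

Direction of m: (5, 10, -8) × (3, -7, 3) = (-26, -39, -65).
A point on m: solving the two plane equations with x = -4 gives (-4, 5, 4).
Taking (-4, 5, 4) on m with direction v = (-26, -39, -65): w = Q − (-4, 5, 4) = (3, -10, -8), and w × v = (338, 403, -377).
Distance = |w × v| / |v| = √418782 / √6422 ≈ 8.0753.

8.0753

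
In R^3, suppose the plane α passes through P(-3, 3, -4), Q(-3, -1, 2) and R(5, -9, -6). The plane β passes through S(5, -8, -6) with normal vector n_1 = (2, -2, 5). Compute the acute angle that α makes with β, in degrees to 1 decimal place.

66.7

PQ = (0, -4, 6), PR = (8, -12, -2); a normal to α is PQ × PR = (80, 48, 32).
Using P: α has equation 80x + 48y + 32z = -224.
β: n_1·r = n_1·S gives 2x - 2y + 5z = -4.
cos θ = |n₁·n₂| / (|n₁||n₂|) = |224| / (√9728 · √33).
θ = arccos(0.39535) ≈ 66.7°.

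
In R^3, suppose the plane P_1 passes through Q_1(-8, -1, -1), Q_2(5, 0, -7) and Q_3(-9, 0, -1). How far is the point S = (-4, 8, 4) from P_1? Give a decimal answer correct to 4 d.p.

Q_1Q_2 = (13, 1, -6), Q_1Q_3 = (-1, 1, 0); a normal to P_1 is Q_1Q_2 × Q_1Q_3 = (6, 6, 14).
Using Q_1: P_1 has equation 6x + 6y + 14z = -68.
n·S − d = (6)·(-4) + (6)·(8) + (14)·(4) − (-68) = 148; |n| = √268.
Distance = |148| / √268 = 148/√268 ≈ 9.0405.

9.0405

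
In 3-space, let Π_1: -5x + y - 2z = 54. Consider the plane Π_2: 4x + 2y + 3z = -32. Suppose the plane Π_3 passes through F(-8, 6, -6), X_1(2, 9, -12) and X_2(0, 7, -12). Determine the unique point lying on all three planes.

FX_1 = (10, 3, -6), FX_2 = (8, 1, -6); a normal to Π_3 is FX_1 × FX_2 = (-12, 12, -14).
Using F: Π_3 has equation -12x + 12y - 14z = 252.
Solving the 3×3 linear system -5x + y - 2z = 54, 4x + 2y + 3z = -32, -12x + 12y - 14z = 252 (e.g. by elimination or Cramer's rule, determinant = 196) gives (-7, 7, -6).

(-7, 7, -6)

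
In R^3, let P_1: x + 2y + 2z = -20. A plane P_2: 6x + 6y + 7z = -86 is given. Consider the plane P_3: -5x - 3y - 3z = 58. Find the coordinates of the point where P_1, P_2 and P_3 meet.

(-8, -4, -2)

Solving the 3×3 linear system x + 2y + 2z = -20, 6x + 6y + 7z = -86, -5x - 3y - 3z = 58 (e.g. by elimination or Cramer's rule, determinant = -7) gives (-8, -4, -2).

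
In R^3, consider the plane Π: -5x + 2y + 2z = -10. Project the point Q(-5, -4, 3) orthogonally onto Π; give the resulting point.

Foot = Q − λn with λ = (n·Q − d)/|n|² = (23 − (-10))/33 = 1.
Foot = (-5, -4, 3) − 1·(-5, 2, 2) = (0, -6, 1).

(0, -6, 1)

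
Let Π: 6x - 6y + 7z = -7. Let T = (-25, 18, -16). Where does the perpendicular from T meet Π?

Foot = T − λn with λ = (n·T − d)/|n|² = (-370 − (-7))/121 = -3.
Foot = (-25, 18, -16) − (-3)·(6, -6, 7) = (-7, 0, 5).

(-7, 0, 5)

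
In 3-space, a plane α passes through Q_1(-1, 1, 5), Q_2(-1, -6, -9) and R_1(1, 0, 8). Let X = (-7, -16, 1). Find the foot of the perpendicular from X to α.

Q_1Q_2 = (0, -7, -14), Q_1R_1 = (2, -1, 3); a normal to α is Q_1Q_2 × Q_1R_1 = (-35, -28, 14).
Using Q_1: α has equation -35x - 28y + 14z = 77.
Foot = X − λn with λ = (n·X − d)/|n|² = (707 − 77)/2205 = 2/7.
Foot = (-7, -16, 1) − (2/7)·(-35, -28, 14) = (3, -8, -3).

(3, -8, -3)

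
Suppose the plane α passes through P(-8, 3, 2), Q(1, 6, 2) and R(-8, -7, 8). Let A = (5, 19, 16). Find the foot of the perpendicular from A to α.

(8, 10, 1)

PQ = (9, 3, 0), PR = (0, -10, 6); a normal to α is PQ × PR = (18, -54, -90).
Using P: α has equation 18x - 54y - 90z = -486.
Foot = A − λn with λ = (n·A − d)/|n|² = (-2376 − (-486))/11340 = -1/6.
Foot = (5, 19, 16) − (-1/6)·(18, -54, -90) = (8, 10, 1).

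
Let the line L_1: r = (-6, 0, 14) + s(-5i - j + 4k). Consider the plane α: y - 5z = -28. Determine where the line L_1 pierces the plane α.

(4, 2, 6)

Substitute r = (-6, 0, 14) + t(-5, -1, 4) into the plane: -70 + (-21)t = -28, so t = -2.
Intersection: (-6, 0, 14) + (-2)·(-5, -1, 4) = (4, 2, 6).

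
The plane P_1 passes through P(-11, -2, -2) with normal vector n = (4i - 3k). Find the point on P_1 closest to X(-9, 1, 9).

(-5, 1, 6)

P_1: n·r = n·P gives 4x - 3z = -38.
Foot = X − λn with λ = (n·X − d)/|n|² = (-63 − (-38))/25 = -1.
Foot = (-9, 1, 9) − (-1)·(4, 0, -3) = (-5, 1, 6).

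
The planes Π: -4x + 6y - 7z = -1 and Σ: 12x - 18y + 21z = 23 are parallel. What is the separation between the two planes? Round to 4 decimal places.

0.6634

Rescale Σ by 1/(-3): -4x + 6y - 7z = -23/3. Then distance = |-1 − (-23/3)| / √101 ≈ 0.6634.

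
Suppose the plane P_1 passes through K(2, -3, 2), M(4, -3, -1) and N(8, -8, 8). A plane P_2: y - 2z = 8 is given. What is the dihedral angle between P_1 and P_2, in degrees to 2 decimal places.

KM = (2, 0, -3), KN = (6, -5, 6); a normal to P_1 is KM × KN = (-15, -30, -10).
Using K: P_1 has equation -15x - 30y - 10z = 40.
cos θ = |n₁·n₂| / (|n₁||n₂|) = |-10| / (√1225 · √5).
θ = arccos(0.12778) ≈ 82.66°.

82.66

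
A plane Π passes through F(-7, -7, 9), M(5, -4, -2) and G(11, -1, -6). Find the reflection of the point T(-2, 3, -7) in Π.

FM = (12, 3, -11), FG = (18, 6, -15); a normal to Π is FM × FG = (21, -18, 18).
Using F: Π has equation 21x - 18y + 18z = 141.
λ = (n·T − d)/|n|² = (-222 − 141)/1089 = -1/3.
Reflection = T − 2λn = (-2, 3, -7) − (-2/3)·(21, -18, 18) = (12, -9, 5).

(12, -9, 5)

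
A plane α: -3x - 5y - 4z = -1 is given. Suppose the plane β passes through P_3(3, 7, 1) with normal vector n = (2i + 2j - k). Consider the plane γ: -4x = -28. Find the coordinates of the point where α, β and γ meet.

(7, 0, -5)

β: n·r = n·P_3 gives 2x + 2y - z = 19.
Solving the 3×3 linear system -3x - 5y - 4z = -1, 2x + 2y - z = 19, -4x = -28 (e.g. by elimination or Cramer's rule, determinant = -52) gives (7, 0, -5).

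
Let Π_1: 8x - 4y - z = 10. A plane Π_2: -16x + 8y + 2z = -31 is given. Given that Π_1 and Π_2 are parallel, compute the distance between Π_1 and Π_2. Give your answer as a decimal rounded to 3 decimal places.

0.611

Rescale Π_2 by 1/(-2): 8x - 4y - z = 31/2. Then distance = |10 − (31/2)| / √81 ≈ 0.611.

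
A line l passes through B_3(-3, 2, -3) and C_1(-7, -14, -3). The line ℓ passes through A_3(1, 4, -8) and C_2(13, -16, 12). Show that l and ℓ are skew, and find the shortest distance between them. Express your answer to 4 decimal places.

A direction vector for l is C_1 − B_3 = (-4, -16, 0).
A direction vector for ℓ is C_2 − A_3 = (12, -20, 20).
Common perpendicular direction n = (-4, -16, 0) × (12, -20, 20) = (-320, 80, 272).
With w = (1, 4, -8) − (-3, 2, -3) = (4, 2, -5), w · n = -2480.
Since n ≠ 0 the lines are not parallel, and w · n = -2480 ≠ 0 so they do not intersect; hence they are skew.
Distance = |w · n| / |n| = |-2480| / √182784 ≈ 5.8007.

5.8007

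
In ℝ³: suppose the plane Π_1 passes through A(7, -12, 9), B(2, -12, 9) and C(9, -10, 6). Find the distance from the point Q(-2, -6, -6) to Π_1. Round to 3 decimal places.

3.328

AB = (-5, 0, 0), AC = (2, 2, -3); a normal to Π_1 is AB × AC = (0, -15, -10).
Using A: Π_1 has equation -15y - 10z = 90.
n·Q − d = (0)·(-2) + (-15)·(-6) + (-10)·(-6) − 90 = 60; |n| = √325.
Distance = |60| / √325 = 60/√325 ≈ 3.328.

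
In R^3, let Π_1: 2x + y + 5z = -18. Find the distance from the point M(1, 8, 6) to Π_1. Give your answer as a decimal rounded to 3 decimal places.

10.589

n·M − d = (2)·(1) + (1)·(8) + (5)·(6) − (-18) = 58; |n| = √30.
Distance = |58| / √30 = 58/√30 ≈ 10.589.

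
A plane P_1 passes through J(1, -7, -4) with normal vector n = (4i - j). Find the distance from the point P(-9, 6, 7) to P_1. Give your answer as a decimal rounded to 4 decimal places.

12.8544

P_1: n·r = n·J gives 4x - y = 11.
n·P − d = (4)·(-9) + (-1)·(6) + (0)·(7) − 11 = -53; |n| = √17.
Distance = |-53| / √17 = 53/√17 ≈ 12.8544.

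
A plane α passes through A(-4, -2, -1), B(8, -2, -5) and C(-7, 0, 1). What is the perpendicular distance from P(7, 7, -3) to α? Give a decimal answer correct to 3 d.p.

AB = (12, 0, -4), AC = (-3, 2, 2); a normal to α is AB × AC = (8, -12, 24).
Using A: α has equation 8x - 12y + 24z = -32.
n·P − d = (8)·(7) + (-12)·(7) + (24)·(-3) − (-32) = -68; |n| = √784.
Distance = |-68| / √784 = 68/√784 ≈ 2.429.

2.429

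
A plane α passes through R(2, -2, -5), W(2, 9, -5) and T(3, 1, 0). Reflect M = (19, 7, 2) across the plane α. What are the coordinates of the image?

(-11, 7, 8)

RW = (0, 11, 0), RT = (1, 3, 5); a normal to α is RW × RT = (55, 0, -11).
Using R: α has equation 55x - 11z = 165.
λ = (n·M − d)/|n|² = (1023 − 165)/3146 = 3/11.
Reflection = M − 2λn = (19, 7, 2) − (6/11)·(55, 0, -11) = (-11, 7, 8).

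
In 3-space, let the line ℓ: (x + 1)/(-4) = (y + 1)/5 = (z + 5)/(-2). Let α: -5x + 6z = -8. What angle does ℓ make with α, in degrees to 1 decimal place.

ℓ has direction (-4, 5, -2) through (-1, -1, -5).
sin θ = |n·v| / (|n||v|) = |8| / (√61 · √45) = 0.15269.
θ ≈ 8.8°.

8.8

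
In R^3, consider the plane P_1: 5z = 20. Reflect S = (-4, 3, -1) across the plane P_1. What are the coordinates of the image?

(-4, 3, 9)

λ = (n·S − d)/|n|² = (-5 − 20)/25 = -1.
Reflection = S − 2λn = (-4, 3, -1) − (-2)·(0, 0, 5) = (-4, 3, 9).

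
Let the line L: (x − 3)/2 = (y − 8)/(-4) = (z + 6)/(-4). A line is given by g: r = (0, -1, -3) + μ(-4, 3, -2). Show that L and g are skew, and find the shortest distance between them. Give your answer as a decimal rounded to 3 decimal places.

9.000

L has direction (2, -4, -4) through (3, 8, -6).
Common perpendicular direction n = (2, -4, -4) × (-4, 3, -2) = (20, 20, -10).
With w = (0, -1, -3) − (3, 8, -6) = (-3, -9, 3), w · n = -270.
Since n ≠ 0 the lines are not parallel, and w · n = -270 ≠ 0 so they do not intersect; hence they are skew.
Distance = |w · n| / |n| = |-270| / √900 ≈ 9.000.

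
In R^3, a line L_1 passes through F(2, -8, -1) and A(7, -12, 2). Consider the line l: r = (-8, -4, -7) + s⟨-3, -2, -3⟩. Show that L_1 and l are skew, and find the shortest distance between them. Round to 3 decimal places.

0.826

A direction vector for L_1 is A − F = (5, -4, 3).
Common perpendicular direction n = (5, -4, 3) × (-3, -2, -3) = (18, 6, -22).
With w = (-8, -4, -7) − (2, -8, -1) = (-10, 4, -6), w · n = -24.
Since n ≠ 0 the lines are not parallel, and w · n = -24 ≠ 0 so they do not intersect; hence they are skew.
Distance = |w · n| / |n| = |-24| / √844 ≈ 0.826.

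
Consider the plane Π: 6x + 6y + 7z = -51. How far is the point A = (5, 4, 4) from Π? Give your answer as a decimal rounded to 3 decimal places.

n·A − d = (6)·(5) + (6)·(4) + (7)·(4) − (-51) = 133; |n| = √121.
Distance = |133| / √121 = 133/√121 ≈ 12.091.

12.091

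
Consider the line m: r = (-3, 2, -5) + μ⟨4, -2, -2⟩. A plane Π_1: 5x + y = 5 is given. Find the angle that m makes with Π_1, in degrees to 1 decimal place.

sin θ = |n·v| / (|n||v|) = |18| / (√26 · √24) = 0.72058.
θ ≈ 46.1°.

46.1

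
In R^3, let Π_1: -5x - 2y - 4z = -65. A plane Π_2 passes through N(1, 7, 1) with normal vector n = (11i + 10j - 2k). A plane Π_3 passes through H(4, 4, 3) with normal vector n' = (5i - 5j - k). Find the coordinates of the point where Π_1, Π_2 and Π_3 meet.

(5, 4, 8)

Π_2: n·r = n·N gives 11x + 10y - 2z = 79.
Π_3: n'·r = n'·H gives 5x - 5y - z = -3.
Solving the 3×3 linear system -5x - 2y - 4z = -65, 11x + 10y - 2z = 79, 5x - 5y - z = -3 (e.g. by elimination or Cramer's rule, determinant = 518) gives (5, 4, 8).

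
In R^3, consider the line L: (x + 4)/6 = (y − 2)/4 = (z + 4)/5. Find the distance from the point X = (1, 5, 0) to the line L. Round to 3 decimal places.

0.279

L has direction (6, 4, 5) through (-4, 2, -4).
Taking (-4, 2, -4) on L with direction v = (6, 4, 5): w = X − (-4, 2, -4) = (5, 3, 4), and w × v = (-1, -1, 2).
Distance = |w × v| / |v| = √6 / √77 ≈ 0.279.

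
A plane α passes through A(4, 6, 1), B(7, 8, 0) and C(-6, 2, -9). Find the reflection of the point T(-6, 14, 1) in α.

AB = (3, 2, -1), AC = (-10, -4, -10); a normal to α is AB × AC = (-24, 40, 8).
Using A: α has equation -24x + 40y + 8z = 152.
λ = (n·T − d)/|n|² = (712 − 152)/2240 = 1/4.
Reflection = T − 2λn = (-6, 14, 1) − (1/2)·(-24, 40, 8) = (6, -6, -3).

(6, -6, -3)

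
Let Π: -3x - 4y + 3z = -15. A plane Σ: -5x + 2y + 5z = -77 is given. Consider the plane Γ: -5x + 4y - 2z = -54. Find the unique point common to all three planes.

(8, -6, -5)

Solving the 3×3 linear system -3x - 4y + 3z = -15, -5x + 2y + 5z = -77, -5x + 4y - 2z = -54 (e.g. by elimination or Cramer's rule, determinant = 182) gives (8, -6, -5).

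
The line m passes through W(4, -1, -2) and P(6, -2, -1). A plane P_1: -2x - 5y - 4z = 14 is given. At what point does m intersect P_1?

A direction vector for m is P − W = (2, -1, 1).
Substitute r = (4, -1, -2) + t(2, -1, 1) into the plane: 5 + (-3)t = 14, so t = -3.
Intersection: (4, -1, -2) + (-3)·(2, -1, 1) = (-2, 2, -5).

(-2, 2, -5)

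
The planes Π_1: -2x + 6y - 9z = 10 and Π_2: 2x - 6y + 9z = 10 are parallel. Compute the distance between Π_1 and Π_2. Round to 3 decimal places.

1.818

Rescale Π_2 by 1/(-1): -2x + 6y - 9z = -10. Then distance = |10 − (-10)| / √121 ≈ 1.818.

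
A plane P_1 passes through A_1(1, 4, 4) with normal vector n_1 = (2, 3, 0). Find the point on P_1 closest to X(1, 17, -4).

P_1: n_1·r = n_1·A_1 gives 2x + 3y = 14.
Foot = X − λn with λ = (n·X − d)/|n|² = (53 − 14)/13 = 3.
Foot = (1, 17, -4) − 3·(2, 3, 0) = (-5, 8, -4).

(-5, 8, -4)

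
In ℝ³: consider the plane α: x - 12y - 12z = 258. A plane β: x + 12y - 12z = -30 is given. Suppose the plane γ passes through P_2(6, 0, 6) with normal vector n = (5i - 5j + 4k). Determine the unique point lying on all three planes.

γ: n·r = n·P_2 gives 5x - 5y + 4z = 54.
Solving the 3×3 linear system x - 12y - 12z = 258, x + 12y - 12z = -30, 5x - 5y + 4z = 54 (e.g. by elimination or Cramer's rule, determinant = 1536) gives (6, -12, -9).

(6, -12, -9)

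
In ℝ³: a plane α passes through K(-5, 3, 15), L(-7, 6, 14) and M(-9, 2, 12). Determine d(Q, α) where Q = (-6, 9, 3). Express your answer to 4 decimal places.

9.8150

KL = (-2, 3, -1), KM = (-4, -1, -3); a normal to α is KL × KM = (-10, -2, 14).
Using K: α has equation -10x - 2y + 14z = 254.
n·Q − d = (-10)·(-6) + (-2)·(9) + (14)·(3) − 254 = -170; |n| = √300.
Distance = |-170| / √300 = 170/√300 ≈ 9.8150.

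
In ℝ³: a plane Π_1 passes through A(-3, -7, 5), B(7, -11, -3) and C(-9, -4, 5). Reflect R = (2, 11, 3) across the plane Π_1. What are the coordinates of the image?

AB = (10, -4, -8), AC = (-6, 3, 0); a normal to Π_1 is AB × AC = (24, 48, 6).
Using A: Π_1 has equation 24x + 48y + 6z = -378.
λ = (n·R − d)/|n|² = (594 − (-378))/2916 = 1/3.
Reflection = R − 2λn = (2, 11, 3) − (2/3)·(24, 48, 6) = (-14, -21, -1).

(-14, -21, -1)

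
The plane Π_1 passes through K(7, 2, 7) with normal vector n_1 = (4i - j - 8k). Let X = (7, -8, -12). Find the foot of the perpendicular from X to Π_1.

Π_1: n_1·r = n_1·K gives 4x - y - 8z = -30.
Foot = X − λn with λ = (n·X − d)/|n|² = (132 − (-30))/81 = 2.
Foot = (7, -8, -12) − 2·(4, -1, -8) = (-1, -6, 4).

(-1, -6, 4)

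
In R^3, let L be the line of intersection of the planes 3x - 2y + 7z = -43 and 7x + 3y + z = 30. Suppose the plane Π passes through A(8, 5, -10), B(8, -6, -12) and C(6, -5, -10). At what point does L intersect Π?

Direction of L: (3, -2, 7) × (7, 3, 1) = (-23, 46, 23).
A point on L: solving the two plane equations with x = 7 gives (7, -3, -10).
AB = (0, -11, -2), AC = (-2, -10, 0); a normal to Π is AB × AC = (-20, 4, -22).
Using A: Π has equation -20x + 4y - 22z = 80.
Substitute r = (7, -3, -10) + t(-23, 46, 23) into the plane: 68 + 138t = 80, so t = 2/23.
Intersection: (7, -3, -10) + (2/23)·(-23, 46, 23) = (5, 1, -8).

(5, 1, -8)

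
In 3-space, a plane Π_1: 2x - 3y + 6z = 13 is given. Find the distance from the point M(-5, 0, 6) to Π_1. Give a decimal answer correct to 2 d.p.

n·M − d = (2)·(-5) + (-3)·(0) + (6)·(6) − 13 = 13; |n| = √49.
Distance = |13| / √49 = 13/√49 ≈ 1.86.

1.86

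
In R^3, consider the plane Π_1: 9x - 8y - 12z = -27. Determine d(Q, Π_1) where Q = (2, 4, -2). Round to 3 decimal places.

n·Q − d = (9)·(2) + (-8)·(4) + (-12)·(-2) − (-27) = 37; |n| = √289.
Distance = |37| / √289 = 37/√289 ≈ 2.176.

2.176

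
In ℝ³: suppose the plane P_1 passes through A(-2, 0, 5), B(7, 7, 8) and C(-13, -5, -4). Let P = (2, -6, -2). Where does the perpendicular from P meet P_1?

(-4, 0, 2)

AB = (9, 7, 3), AC = (-11, -5, -9); a normal to P_1 is AB × AC = (-48, 48, 32).
Using A: P_1 has equation -48x + 48y + 32z = 256.
Foot = P − λn with λ = (n·P − d)/|n|² = (-448 − 256)/5632 = -1/8.
Foot = (2, -6, -2) − (-1/8)·(-48, 48, 32) = (-4, 0, 2).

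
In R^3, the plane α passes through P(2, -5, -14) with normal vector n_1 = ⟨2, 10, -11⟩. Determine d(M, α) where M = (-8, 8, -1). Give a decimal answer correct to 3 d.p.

2.200

α: n_1·r = n_1·P gives 2x + 10y - 11z = 108.
n·M − d = (2)·(-8) + (10)·(8) + (-11)·(-1) − 108 = -33; |n| = √225.
Distance = |-33| / √225 = 33/√225 ≈ 2.200.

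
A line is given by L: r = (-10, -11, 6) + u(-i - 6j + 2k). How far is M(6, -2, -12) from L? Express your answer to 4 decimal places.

19.6711

Taking (-10, -11, 6) on L with direction v = (-1, -6, 2): w = M − (-10, -11, 6) = (16, 9, -18), and w × v = (-90, -14, -87).
Distance = |w × v| / |v| = √15865 / √41 ≈ 19.6711.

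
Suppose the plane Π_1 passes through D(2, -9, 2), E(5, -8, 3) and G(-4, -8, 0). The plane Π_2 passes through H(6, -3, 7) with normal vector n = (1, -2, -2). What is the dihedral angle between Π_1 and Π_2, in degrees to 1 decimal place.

42.5

DE = (3, 1, 1), DG = (-6, 1, -2); a normal to Π_1 is DE × DG = (-3, 0, 9).
Using D: Π_1 has equation -3x + 9z = 12.
Π_2: n·r = n·H gives x - 2y - 2z = -2.
cos θ = |n₁·n₂| / (|n₁||n₂|) = |-21| / (√90 · √9).
θ = arccos(0.73786) ≈ 42.5°.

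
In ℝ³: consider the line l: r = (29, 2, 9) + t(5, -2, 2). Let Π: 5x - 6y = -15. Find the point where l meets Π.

(9, 10, 1)

Substitute r = (29, 2, 9) + t(5, -2, 2) into the plane: 133 + 37t = -15, so t = -4.
Intersection: (29, 2, 9) + (-4)·(5, -2, 2) = (9, 10, 1).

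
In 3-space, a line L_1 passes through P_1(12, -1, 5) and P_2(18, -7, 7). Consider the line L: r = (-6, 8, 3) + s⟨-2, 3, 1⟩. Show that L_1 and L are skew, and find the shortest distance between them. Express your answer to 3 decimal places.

A direction vector for L_1 is P_2 − P_1 = (6, -6, 2).
Common perpendicular direction n = (6, -6, 2) × (-2, 3, 1) = (-12, -10, 6).
With w = (-6, 8, 3) − (12, -1, 5) = (-18, 9, -2), w · n = 114.
Since n ≠ 0 the lines are not parallel, and w · n = 114 ≠ 0 so they do not intersect; hence they are skew.
Distance = |w · n| / |n| = |114| / √280 ≈ 6.813.

6.813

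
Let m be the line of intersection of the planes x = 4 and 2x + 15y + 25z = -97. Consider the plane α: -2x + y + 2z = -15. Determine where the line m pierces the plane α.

(4, -7, 0)

Direction of m: (1, 0, 0) × (2, 15, 25) = (0, -25, 15).
A point on m: solving the two plane equations with y = -12 gives (4, -12, 3).
Substitute r = (4, -12, 3) + t(0, -25, 15) into the plane: -14 + 5t = -15, so t = -1/5.
Intersection: (4, -12, 3) + (-1/5)·(0, -25, 15) = (4, -7, 0).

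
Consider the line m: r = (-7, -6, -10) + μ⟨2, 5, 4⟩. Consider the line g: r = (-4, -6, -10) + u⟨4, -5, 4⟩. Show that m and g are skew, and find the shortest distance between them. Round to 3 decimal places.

2.370

Common perpendicular direction n = (2, 5, 4) × (4, -5, 4) = (40, 8, -30).
With w = (-4, -6, -10) − (-7, -6, -10) = (3, 0, 0), w · n = 120.
Since n ≠ 0 the lines are not parallel, and w · n = 120 ≠ 0 so they do not intersect; hence they are skew.
Distance = |w · n| / |n| = |120| / √2564 ≈ 2.370.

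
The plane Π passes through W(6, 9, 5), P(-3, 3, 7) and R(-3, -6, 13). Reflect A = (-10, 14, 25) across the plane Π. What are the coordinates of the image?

WP = (-9, -6, 2), WR = (-9, -15, 8); a normal to Π is WP × WR = (-18, 54, 81).
Using W: Π has equation -18x + 54y + 81z = 783.
λ = (n·A − d)/|n|² = (2961 − 783)/9801 = 2/9.
Reflection = A − 2λn = (-10, 14, 25) − (4/9)·(-18, 54, 81) = (-2, -10, -11).

(-2, -10, -11)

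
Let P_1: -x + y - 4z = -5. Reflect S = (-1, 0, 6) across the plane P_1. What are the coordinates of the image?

λ = (n·S − d)/|n|² = (-23 − (-5))/18 = -1.
Reflection = S − 2λn = (-1, 0, 6) − (-2)·(-1, 1, -4) = (-3, 2, -2).

(-3, 2, -2)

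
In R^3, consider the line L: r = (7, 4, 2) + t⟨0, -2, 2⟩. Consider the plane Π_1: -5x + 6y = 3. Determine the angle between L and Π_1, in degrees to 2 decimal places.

32.90

sin θ = |n·v| / (|n||v|) = |-12| / (√61 · √8) = 0.54321.
θ ≈ 32.90°.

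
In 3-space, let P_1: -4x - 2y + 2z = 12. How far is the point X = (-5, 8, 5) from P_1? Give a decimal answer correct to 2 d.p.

0.41

n·X − d = (-4)·(-5) + (-2)·(8) + (2)·(5) − 12 = 2; |n| = √24.
Distance = |2| / √24 = 2/√24 ≈ 0.41.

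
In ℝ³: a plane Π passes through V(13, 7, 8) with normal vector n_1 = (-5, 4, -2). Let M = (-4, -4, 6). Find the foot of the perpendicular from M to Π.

Π: n_1·r = n_1·V gives -5x + 4y - 2z = -53.
Foot = M − λn with λ = (n·M − d)/|n|² = (-8 − (-53))/45 = 1.
Foot = (-4, -4, 6) − 1·(-5, 4, -2) = (1, -8, 8).

(1, -8, 8)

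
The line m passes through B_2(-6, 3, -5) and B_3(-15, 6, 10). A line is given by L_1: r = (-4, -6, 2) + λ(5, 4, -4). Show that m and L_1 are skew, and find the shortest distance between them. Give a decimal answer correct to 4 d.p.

8.8320

A direction vector for m is B_3 − B_2 = (-9, 3, 15).
Common perpendicular direction n = (-9, 3, 15) × (5, 4, -4) = (-72, 39, -51).
With w = (-4, -6, 2) − (-6, 3, -5) = (2, -9, 7), w · n = -852.
Since n ≠ 0 the lines are not parallel, and w · n = -852 ≠ 0 so they do not intersect; hence they are skew.
Distance = |w · n| / |n| = |-852| / √9306 ≈ 8.8320.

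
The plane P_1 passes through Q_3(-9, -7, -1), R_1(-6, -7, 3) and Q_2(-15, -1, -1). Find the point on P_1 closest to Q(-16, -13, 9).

(-8, -5, 3)

Q_3R_1 = (3, 0, 4), Q_3Q_2 = (-6, 6, 0); a normal to P_1 is Q_3R_1 × Q_3Q_2 = (-24, -24, 18).
Using Q_3: P_1 has equation -24x - 24y + 18z = 366.
Foot = Q − λn with λ = (n·Q − d)/|n|² = (858 − 366)/1476 = 1/3.
Foot = (-16, -13, 9) − (1/3)·(-24, -24, 18) = (-8, -5, 3).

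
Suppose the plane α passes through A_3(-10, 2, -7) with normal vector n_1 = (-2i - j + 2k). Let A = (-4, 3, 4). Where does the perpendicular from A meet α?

(-2, 4, 2)

α: n_1·r = n_1·A_3 gives -2x - y + 2z = 4.
Foot = A − λn with λ = (n·A − d)/|n|² = (13 − 4)/9 = 1.
Foot = (-4, 3, 4) − 1·(-2, -1, 2) = (-2, 4, 2).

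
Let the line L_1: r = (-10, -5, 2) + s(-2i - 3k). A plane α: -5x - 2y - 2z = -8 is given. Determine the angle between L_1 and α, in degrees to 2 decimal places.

50.58

sin θ = |n·v| / (|n||v|) = |16| / (√33 · √13) = 0.77249.
θ ≈ 50.58°.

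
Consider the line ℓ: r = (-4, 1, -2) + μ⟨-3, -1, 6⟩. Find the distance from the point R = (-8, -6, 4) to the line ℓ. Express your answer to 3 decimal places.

Taking (-4, 1, -2) on ℓ with direction v = (-3, -1, 6): w = R − (-4, 1, -2) = (-4, -7, 6), and w × v = (-36, 6, -17).
Distance = |w × v| / |v| = √1621 / √46 ≈ 5.936.

5.936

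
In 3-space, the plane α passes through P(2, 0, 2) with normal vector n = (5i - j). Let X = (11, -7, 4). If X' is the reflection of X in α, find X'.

α: n·r = n·P gives 5x - y = 10.
λ = (n·X − d)/|n|² = (62 − 10)/26 = 2.
Reflection = X − 2λn = (11, -7, 4) − 4·(5, -1, 0) = (-9, -3, 4).

(-9, -3, 4)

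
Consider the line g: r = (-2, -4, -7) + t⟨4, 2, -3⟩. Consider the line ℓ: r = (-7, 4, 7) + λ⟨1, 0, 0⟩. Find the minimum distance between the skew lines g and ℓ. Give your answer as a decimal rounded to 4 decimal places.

14.4222

Common perpendicular direction n = (4, 2, -3) × (1, 0, 0) = (0, -3, -2).
With w = (-7, 4, 7) − (-2, -4, -7) = (-5, 8, 14), w · n = -52.
Distance = |w · n| / |n| = |-52| / √13 ≈ 14.4222.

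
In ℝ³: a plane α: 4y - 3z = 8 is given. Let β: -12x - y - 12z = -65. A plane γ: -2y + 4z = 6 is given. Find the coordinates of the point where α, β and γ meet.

(1, 5, 4)

Solving the 3×3 linear system 4y - 3z = 8, -12x - y - 12z = -65, -2y + 4z = 6 (e.g. by elimination or Cramer's rule, determinant = 120) gives (1, 5, 4).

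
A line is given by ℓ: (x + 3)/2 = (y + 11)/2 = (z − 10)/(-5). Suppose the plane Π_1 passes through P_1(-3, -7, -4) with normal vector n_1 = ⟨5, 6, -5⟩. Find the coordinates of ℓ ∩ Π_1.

ℓ has direction (2, 2, -5) through (-3, -11, 10).
Π_1: n_1·r = n_1·P_1 gives 5x + 6y - 5z = -37.
Substitute r = (-3, -11, 10) + t(2, 2, -5) into the plane: -131 + 47t = -37, so t = 2.
Intersection: (-3, -11, 10) + 2·(2, 2, -5) = (1, -7, 0).

(1, -7, 0)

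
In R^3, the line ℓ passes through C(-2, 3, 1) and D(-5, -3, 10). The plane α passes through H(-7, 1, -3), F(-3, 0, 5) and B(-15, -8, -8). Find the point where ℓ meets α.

A direction vector for ℓ is D − C = (-3, -6, 9).
HF = (4, -1, 8), HB = (-8, -9, -5); a normal to α is HF × HB = (77, -44, -44).
Using H: α has equation 77x - 44y - 44z = -451.
Substitute r = (-2, 3, 1) + t(-3, -6, 9) into the plane: -330 + (-363)t = -451, so t = 1/3.
Intersection: (-2, 3, 1) + (1/3)·(-3, -6, 9) = (-3, 1, 4).

(-3, 1, 4)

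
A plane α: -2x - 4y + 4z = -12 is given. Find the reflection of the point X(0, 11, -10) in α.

λ = (n·X − d)/|n|² = (-84 − (-12))/36 = -2.
Reflection = X − 2λn = (0, 11, -10) − (-4)·(-2, -4, 4) = (-8, -5, 6).

(-8, -5, 6)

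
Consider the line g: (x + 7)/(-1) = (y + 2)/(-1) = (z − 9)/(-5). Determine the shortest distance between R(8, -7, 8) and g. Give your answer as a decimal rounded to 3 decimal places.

15.814

g has direction (-1, -1, -5) through (-7, -2, 9).
Taking (-7, -2, 9) on g with direction v = (-1, -1, -5): w = R − (-7, -2, 9) = (15, -5, -1), and w × v = (24, 76, -20).
Distance = |w × v| / |v| = √6752 / √27 ≈ 15.814.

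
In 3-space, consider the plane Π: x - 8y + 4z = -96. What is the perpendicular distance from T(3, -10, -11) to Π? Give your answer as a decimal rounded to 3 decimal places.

n·T − d = (1)·(3) + (-8)·(-10) + (4)·(-11) − (-96) = 135; |n| = √81.
Distance = |135| / √81 = 135/√81 ≈ 15.000.

15.000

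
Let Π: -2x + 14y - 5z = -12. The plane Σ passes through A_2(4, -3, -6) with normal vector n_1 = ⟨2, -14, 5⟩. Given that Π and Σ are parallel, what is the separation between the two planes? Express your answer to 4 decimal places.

0.5333

Σ: n_1·r = n_1·A_2 gives 2x - 14y + 5z = 20.
Rescale Σ by 1/(-1): -2x + 14y - 5z = -20. Then distance = |-12 − (-20)| / √225 ≈ 0.5333.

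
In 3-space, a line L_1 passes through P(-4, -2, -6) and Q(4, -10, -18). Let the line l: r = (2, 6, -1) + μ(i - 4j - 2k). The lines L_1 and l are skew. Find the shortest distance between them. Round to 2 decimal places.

A direction vector for L_1 is Q − P = (8, -8, -12).
Common perpendicular direction n = (8, -8, -12) × (1, -4, -2) = (-32, 4, -24).
With w = (2, 6, -1) − (-4, -2, -6) = (6, 8, 5), w · n = -280.
Distance = |w · n| / |n| = |-280| / √1616 ≈ 6.97.

6.97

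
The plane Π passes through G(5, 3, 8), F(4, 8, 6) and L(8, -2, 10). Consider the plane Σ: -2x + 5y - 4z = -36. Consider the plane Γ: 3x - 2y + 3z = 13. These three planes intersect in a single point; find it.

(-7, -2, 10)

GF = (-1, 5, -2), GL = (3, -5, 2); a normal to Π is GF × GL = (0, -4, -10).
Using G: Π has equation -4y - 10z = -92.
Solving the 3×3 linear system -4y - 10z = -92, -2x + 5y - 4z = -36, 3x - 2y + 3z = 13 (e.g. by elimination or Cramer's rule, determinant = 134) gives (-7, -2, 10).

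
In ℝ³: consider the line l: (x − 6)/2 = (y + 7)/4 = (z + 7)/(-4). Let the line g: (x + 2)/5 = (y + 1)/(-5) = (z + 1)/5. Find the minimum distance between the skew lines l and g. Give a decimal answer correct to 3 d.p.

l has direction (2, 4, -4) through (6, -7, -7).
g has direction (5, -5, 5) through (-2, -1, -1).
Common perpendicular direction n = (2, 4, -4) × (5, -5, 5) = (0, -30, -30).
With w = (-2, -1, -1) − (6, -7, -7) = (-8, 6, 6), w · n = -360.
Distance = |w · n| / |n| = |-360| / √1800 ≈ 8.485.

8.485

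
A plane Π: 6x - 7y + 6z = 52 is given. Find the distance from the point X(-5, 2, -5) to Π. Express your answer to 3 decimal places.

n·X − d = (6)·(-5) + (-7)·(2) + (6)·(-5) − 52 = -126; |n| = √121.
Distance = |-126| / √121 = 126/√121 ≈ 11.455.

11.455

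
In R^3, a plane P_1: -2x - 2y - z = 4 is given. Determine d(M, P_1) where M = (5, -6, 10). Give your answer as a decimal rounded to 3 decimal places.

4.000

n·M − d = (-2)·(5) + (-2)·(-6) + (-1)·(10) − 4 = -12; |n| = √9.
Distance = |-12| / √9 = 12/√9 ≈ 4.000.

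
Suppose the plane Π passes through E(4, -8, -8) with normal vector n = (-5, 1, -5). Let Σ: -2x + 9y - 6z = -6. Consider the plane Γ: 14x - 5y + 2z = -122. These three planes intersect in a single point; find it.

(-9, 2, 7)

Π: n·r = n·E gives -5x + y - 5z = 12.
Solving the 3×3 linear system -5x + y - 5z = 12, -2x + 9y - 6z = -6, 14x - 5y + 2z = -122 (e.g. by elimination or Cramer's rule, determinant = 560) gives (-9, 2, 7).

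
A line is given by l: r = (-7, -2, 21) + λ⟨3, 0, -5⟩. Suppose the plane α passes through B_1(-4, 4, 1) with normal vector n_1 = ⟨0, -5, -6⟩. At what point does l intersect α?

α: n_1·r = n_1·B_1 gives -5y - 6z = -26.
Substitute r = (-7, -2, 21) + t(3, 0, -5) into the plane: -116 + 30t = -26, so t = 3.
Intersection: (-7, -2, 21) + 3·(3, 0, -5) = (2, -2, 6).

(2, -2, 6)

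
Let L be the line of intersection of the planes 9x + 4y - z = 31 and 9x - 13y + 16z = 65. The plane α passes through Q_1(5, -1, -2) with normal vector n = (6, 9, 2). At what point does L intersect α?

(4, -1, 1)

Direction of L: (9, 4, -1) × (9, -13, 16) = (51, -153, -153).
A point on L: solving the two plane equations with x = 5 gives (5, -4, -2).
α: n·r = n·Q_1 gives 6x + 9y + 2z = 17.
Substitute r = (5, -4, -2) + t(51, -153, -153) into the plane: -10 + (-1377)t = 17, so t = -1/51.
Intersection: (5, -4, -2) + (-1/51)·(51, -153, -153) = (4, -1, 1).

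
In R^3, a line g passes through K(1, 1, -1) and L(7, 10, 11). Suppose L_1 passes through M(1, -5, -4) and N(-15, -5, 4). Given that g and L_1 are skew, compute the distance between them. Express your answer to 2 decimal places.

A direction vector for g is L − K = (6, 9, 12).
A direction vector for L_1 is N − M = (-16, 0, 8).
Common perpendicular direction n = (6, 9, 12) × (-16, 0, 8) = (72, -240, 144).
With w = (1, -5, -4) − (1, 1, -1) = (0, -6, -3), w · n = 1008.
Distance = |w · n| / |n| = |1008| / √83520 ≈ 3.49.

3.49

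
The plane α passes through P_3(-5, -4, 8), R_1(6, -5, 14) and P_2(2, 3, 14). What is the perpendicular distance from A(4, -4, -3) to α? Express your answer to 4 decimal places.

P_3R_1 = (11, -1, 6), P_3P_2 = (7, 7, 6); a normal to α is P_3R_1 × P_3P_2 = (-48, -24, 84).
Using P_3: α has equation -48x - 24y + 84z = 1008.
n·A − d = (-48)·(4) + (-24)·(-4) + (84)·(-3) − 1008 = -1356; |n| = √9936.
Distance = |-1356| / √9936 = 1356/√9936 ≈ 13.6036.

13.6036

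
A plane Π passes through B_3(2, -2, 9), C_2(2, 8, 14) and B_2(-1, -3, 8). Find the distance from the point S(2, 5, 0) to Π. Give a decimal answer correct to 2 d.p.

11.06

B_3C_2 = (0, 10, 5), B_3B_2 = (-3, -1, -1); a normal to Π is B_3C_2 × B_3B_2 = (-5, -15, 30).
Using B_3: Π has equation -5x - 15y + 30z = 290.
n·S − d = (-5)·(2) + (-15)·(5) + (30)·(0) − 290 = -375; |n| = √1150.
Distance = |-375| / √1150 = 375/√1150 ≈ 11.06.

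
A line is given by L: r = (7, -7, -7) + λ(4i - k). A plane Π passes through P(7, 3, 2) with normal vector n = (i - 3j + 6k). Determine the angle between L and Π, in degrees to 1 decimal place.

4.1

Π: n·r = n·P gives x - 3y + 6z = 10.
sin θ = |n·v| / (|n||v|) = |-2| / (√46 · √17) = 0.07152.
θ ≈ 4.1°.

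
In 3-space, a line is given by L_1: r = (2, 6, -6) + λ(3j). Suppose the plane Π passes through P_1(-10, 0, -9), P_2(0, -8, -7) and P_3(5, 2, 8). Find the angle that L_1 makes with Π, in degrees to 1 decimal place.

P_1P_2 = (10, -8, 2), P_1P_3 = (15, 2, 17); a normal to Π is P_1P_2 × P_1P_3 = (-140, -140, 140).
Using P_1: Π has equation -140x - 140y + 140z = 140.
sin θ = |n·v| / (|n||v|) = |-420| / (√58800 · √9) = 0.57735.
θ ≈ 35.3°.

35.3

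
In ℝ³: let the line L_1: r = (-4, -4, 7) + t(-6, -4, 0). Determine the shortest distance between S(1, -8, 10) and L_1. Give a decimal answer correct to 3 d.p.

Taking (-4, -4, 7) on L_1 with direction v = (-6, -4, 0): w = S − (-4, -4, 7) = (5, -4, 3), and w × v = (12, -18, -44).
Distance = |w × v| / |v| = √2404 / √52 ≈ 6.799.

6.799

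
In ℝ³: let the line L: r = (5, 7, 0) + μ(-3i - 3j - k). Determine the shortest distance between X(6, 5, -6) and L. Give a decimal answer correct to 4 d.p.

6.0611

Taking (5, 7, 0) on L with direction v = (-3, -3, -1): w = X − (5, 7, 0) = (1, -2, -6), and w × v = (-16, 19, -9).
Distance = |w × v| / |v| = √698 / √19 ≈ 6.0611.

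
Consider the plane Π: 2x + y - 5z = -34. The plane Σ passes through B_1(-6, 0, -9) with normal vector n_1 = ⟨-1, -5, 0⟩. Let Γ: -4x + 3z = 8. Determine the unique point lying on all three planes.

Σ: n_1·r = n_1·B_1 gives -x - 5y = 6.
Solving the 3×3 linear system 2x + y - 5z = -34, -x - 5y = 6, -4x + 3z = 8 (e.g. by elimination or Cramer's rule, determinant = 73) gives (4, -2, 8).

(4, -2, 8)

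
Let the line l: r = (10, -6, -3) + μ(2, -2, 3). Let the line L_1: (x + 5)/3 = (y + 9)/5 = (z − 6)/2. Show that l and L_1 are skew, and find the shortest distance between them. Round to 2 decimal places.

L_1 has direction (3, 5, 2) through (-5, -9, 6).
Common perpendicular direction n = (2, -2, 3) × (3, 5, 2) = (-19, 5, 16).
With w = (-5, -9, 6) − (10, -6, -3) = (-15, -3, 9), w · n = 414.
Since n ≠ 0 the lines are not parallel, and w · n = 414 ≠ 0 so they do not intersect; hence they are skew.
Distance = |w · n| / |n| = |414| / √642 ≈ 16.34.

16.34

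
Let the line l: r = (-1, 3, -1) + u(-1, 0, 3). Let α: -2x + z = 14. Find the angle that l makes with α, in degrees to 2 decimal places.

sin θ = |n·v| / (|n||v|) = |5| / (√5 · √10) = 0.70711.
θ ≈ 45.00°.

45.00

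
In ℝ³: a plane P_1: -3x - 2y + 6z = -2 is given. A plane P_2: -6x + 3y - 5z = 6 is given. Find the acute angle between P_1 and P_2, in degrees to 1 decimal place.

cos θ = |n₁·n₂| / (|n₁||n₂|) = |-18| / (√49 · √70).
θ = arccos(0.30734) ≈ 72.1°.

72.1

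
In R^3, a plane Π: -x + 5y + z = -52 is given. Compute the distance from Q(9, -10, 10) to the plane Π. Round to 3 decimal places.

0.577

n·Q − d = (-1)·(9) + (5)·(-10) + (1)·(10) − (-52) = 3; |n| = √27.
Distance = |3| / √27 = 3/√27 ≈ 0.577.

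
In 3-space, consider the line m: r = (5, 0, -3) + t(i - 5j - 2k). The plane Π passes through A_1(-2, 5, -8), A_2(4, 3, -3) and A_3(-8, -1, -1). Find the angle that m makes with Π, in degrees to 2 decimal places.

A_1A_2 = (6, -2, 5), A_1A_3 = (-6, -6, 7); a normal to Π is A_1A_2 × A_1A_3 = (16, -72, -48).
Using A_1: Π has equation 16x - 72y - 48z = -8.
sin θ = |n·v| / (|n||v|) = |472| / (√7744 · √30) = 0.97926.
θ ≈ 78.31°.

78.31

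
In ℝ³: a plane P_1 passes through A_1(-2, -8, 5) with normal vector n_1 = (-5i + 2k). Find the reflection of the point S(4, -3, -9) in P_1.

P_1: n_1·r = n_1·A_1 gives -5x + 2z = 20.
λ = (n·S − d)/|n|² = (-38 − 20)/29 = -2.
Reflection = S − 2λn = (4, -3, -9) − (-4)·(-5, 0, 2) = (-16, -3, -1).

(-16, -3, -1)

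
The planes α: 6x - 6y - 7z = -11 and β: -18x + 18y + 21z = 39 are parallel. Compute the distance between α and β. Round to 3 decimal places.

Rescale β by 1/(-3): 6x - 6y - 7z = -13. Then distance = |-11 − (-13)| / √121 ≈ 0.182.

0.182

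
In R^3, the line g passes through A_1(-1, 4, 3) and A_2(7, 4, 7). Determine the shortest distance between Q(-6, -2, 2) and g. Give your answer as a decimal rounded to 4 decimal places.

6.1482

A direction vector for g is A_2 − A_1 = (8, 0, 4).
Taking (-1, 4, 3) on g with direction v = (8, 0, 4): w = Q − (-1, 4, 3) = (-5, -6, -1), and w × v = (-24, 12, 48).
Distance = |w × v| / |v| = √3024 / √80 ≈ 6.1482.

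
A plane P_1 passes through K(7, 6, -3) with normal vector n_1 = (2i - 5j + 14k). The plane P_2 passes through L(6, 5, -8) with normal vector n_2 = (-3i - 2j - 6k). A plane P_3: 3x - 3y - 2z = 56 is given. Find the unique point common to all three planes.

(10, -4, -7)

P_1: n_1·r = n_1·K gives 2x - 5y + 14z = -58.
P_2: n_2·r = n_2·L gives -3x - 2y - 6z = 20.
Solving the 3×3 linear system 2x - 5y + 14z = -58, -3x - 2y - 6z = 20, 3x - 3y - 2z = 56 (e.g. by elimination or Cramer's rule, determinant = 302) gives (10, -4, -7).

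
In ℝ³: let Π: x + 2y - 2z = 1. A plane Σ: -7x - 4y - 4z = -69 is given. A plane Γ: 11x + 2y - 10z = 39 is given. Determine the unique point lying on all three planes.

(7, 1, 4)

Solving the 3×3 linear system x + 2y - 2z = 1, -7x - 4y - 4z = -69, 11x + 2y - 10z = 39 (e.g. by elimination or Cramer's rule, determinant = -240) gives (7, 1, 4).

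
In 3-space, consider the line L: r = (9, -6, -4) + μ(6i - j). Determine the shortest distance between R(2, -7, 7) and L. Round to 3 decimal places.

11.206

Taking (9, -6, -4) on L with direction v = (6, -1, 0): w = R − (9, -6, -4) = (-7, -1, 11), and w × v = (11, 66, 13).
Distance = |w × v| / |v| = √4646 / √37 ≈ 11.206.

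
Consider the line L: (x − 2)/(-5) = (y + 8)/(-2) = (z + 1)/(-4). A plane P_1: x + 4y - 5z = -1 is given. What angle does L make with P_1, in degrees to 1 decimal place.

L has direction (-5, -2, -4) through (2, -8, -1).
sin θ = |n·v| / (|n||v|) = |7| / (√42 · √45) = 0.16102.
θ ≈ 9.3°.

9.3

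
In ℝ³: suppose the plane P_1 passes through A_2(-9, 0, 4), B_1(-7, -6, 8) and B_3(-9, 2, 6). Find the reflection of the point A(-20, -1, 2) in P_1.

A_2B_1 = (2, -6, 4), A_2B_3 = (0, 2, 2); a normal to P_1 is A_2B_1 × A_2B_3 = (-20, -4, 4).
Using A_2: P_1 has equation -20x - 4y + 4z = 196.
λ = (n·A − d)/|n|² = (412 − 196)/432 = 1/2.
Reflection = A − 2λn = (-20, -1, 2) − 1·(-20, -4, 4) = (0, 3, -2).

(0, 3, -2)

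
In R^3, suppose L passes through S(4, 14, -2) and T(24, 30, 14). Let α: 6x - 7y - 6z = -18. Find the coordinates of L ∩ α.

A direction vector for L is T − S = (20, 16, 16).
Substitute r = (4, 14, -2) + t(20, 16, 16) into the plane: -62 + (-88)t = -18, so t = -1/2.
Intersection: (4, 14, -2) + (-1/2)·(20, 16, 16) = (-6, 6, -10).

(-6, 6, -10)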